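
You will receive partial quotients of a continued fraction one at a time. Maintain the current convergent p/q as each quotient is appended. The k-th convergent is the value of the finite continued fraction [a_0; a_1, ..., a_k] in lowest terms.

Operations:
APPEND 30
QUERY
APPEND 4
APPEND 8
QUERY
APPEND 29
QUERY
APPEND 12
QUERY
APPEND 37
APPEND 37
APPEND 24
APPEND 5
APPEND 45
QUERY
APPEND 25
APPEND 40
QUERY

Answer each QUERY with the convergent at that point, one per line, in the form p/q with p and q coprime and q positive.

APPEND 30: p_0 = 30·1 + 0 = 30, q_0 = 30·0 + 1 = 1 → 30/1
APPEND 4: p_1 = 4·30 + 1 = 121, q_1 = 4·1 + 0 = 4 → 121/4
APPEND 8: p_2 = 8·121 + 30 = 998, q_2 = 8·4 + 1 = 33 → 998/33
APPEND 29: p_3 = 29·998 + 121 = 29063, q_3 = 29·33 + 4 = 961 → 29063/961
APPEND 12: p_4 = 12·29063 + 998 = 349754, q_4 = 12·961 + 33 = 11565 → 349754/11565
APPEND 37: p_5 = 37·349754 + 29063 = 12969961, q_5 = 37·11565 + 961 = 428866 → 12969961/428866
APPEND 37: p_6 = 37·12969961 + 349754 = 480238311, q_6 = 37·428866 + 11565 = 15879607 → 480238311/15879607
APPEND 24: p_7 = 24·480238311 + 12969961 = 11538689425, q_7 = 24·15879607 + 428866 = 381539434 → 11538689425/381539434
APPEND 5: p_8 = 5·11538689425 + 480238311 = 58173685436, q_8 = 5·381539434 + 15879607 = 1923576777 → 58173685436/1923576777
APPEND 45: p_9 = 45·58173685436 + 11538689425 = 2629354534045, q_9 = 45·1923576777 + 381539434 = 86942494399 → 2629354534045/86942494399
APPEND 25: p_10 = 25·2629354534045 + 58173685436 = 65792037036561, q_10 = 25·86942494399 + 1923576777 = 2175485936752 → 65792037036561/2175485936752
APPEND 40: p_11 = 40·65792037036561 + 2629354534045 = 2634310835996485, q_11 = 40·2175485936752 + 86942494399 = 87106379964479 → 2634310835996485/87106379964479

30/1
998/33
29063/961
349754/11565
2629354534045/86942494399
2634310835996485/87106379964479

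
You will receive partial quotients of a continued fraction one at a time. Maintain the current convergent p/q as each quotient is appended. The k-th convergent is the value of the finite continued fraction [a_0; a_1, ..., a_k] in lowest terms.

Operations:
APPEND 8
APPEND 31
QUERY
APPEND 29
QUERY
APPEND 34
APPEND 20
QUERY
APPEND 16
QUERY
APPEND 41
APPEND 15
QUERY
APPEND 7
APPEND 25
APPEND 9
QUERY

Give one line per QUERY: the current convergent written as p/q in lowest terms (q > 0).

APPEND 8: p_0 = 8·1 + 0 = 8, q_0 = 8·0 + 1 = 1 → 8/1
APPEND 31: p_1 = 31·8 + 1 = 249, q_1 = 31·1 + 0 = 31 → 249/31
APPEND 29: p_2 = 29·249 + 8 = 7229, q_2 = 29·31 + 1 = 900 → 7229/900
APPEND 34: p_3 = 34·7229 + 249 = 246035, q_3 = 34·900 + 31 = 30631 → 246035/30631
APPEND 20: p_4 = 20·246035 + 7229 = 4927929, q_4 = 20·30631 + 900 = 613520 → 4927929/613520
APPEND 16: p_5 = 16·4927929 + 246035 = 79092899, q_5 = 16·613520 + 30631 = 9846951 → 79092899/9846951
APPEND 41: p_6 = 41·79092899 + 4927929 = 3247736788, q_6 = 41·9846951 + 613520 = 404338511 → 3247736788/404338511
APPEND 15: p_7 = 15·3247736788 + 79092899 = 48795144719, q_7 = 15·404338511 + 9846951 = 6074924616 → 48795144719/6074924616
APPEND 7: p_8 = 7·48795144719 + 3247736788 = 344813749821, q_8 = 7·6074924616 + 404338511 = 42928810823 → 344813749821/42928810823
APPEND 25: p_9 = 25·344813749821 + 48795144719 = 8669138890244, q_9 = 25·42928810823 + 6074924616 = 1079295195191 → 8669138890244/1079295195191
APPEND 9: p_10 = 9·8669138890244 + 344813749821 = 78367063762017, q_10 = 9·1079295195191 + 42928810823 = 9756585567542 → 78367063762017/9756585567542

249/31
7229/900
4927929/613520
79092899/9846951
48795144719/6074924616
78367063762017/9756585567542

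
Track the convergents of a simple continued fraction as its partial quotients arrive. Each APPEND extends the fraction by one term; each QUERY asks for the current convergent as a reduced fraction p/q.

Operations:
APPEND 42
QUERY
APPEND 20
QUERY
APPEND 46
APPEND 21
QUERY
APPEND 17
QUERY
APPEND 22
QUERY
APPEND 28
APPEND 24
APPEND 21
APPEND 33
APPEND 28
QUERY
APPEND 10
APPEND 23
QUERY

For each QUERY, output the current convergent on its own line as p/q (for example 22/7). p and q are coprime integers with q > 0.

42/1
841/20
814129/19361
13878921/330058
306150391/7280637
4022502626004716/95660114481079
932498738217576581/22175979569205261

APPEND 42: p_0 = 42·1 + 0 = 42, q_0 = 42·0 + 1 = 1 → 42/1
APPEND 20: p_1 = 20·42 + 1 = 841, q_1 = 20·1 + 0 = 20 → 841/20
APPEND 46: p_2 = 46·841 + 42 = 38728, q_2 = 46·20 + 1 = 921 → 38728/921
APPEND 21: p_3 = 21·38728 + 841 = 814129, q_3 = 21·921 + 20 = 19361 → 814129/19361
APPEND 17: p_4 = 17·814129 + 38728 = 13878921, q_4 = 17·19361 + 921 = 330058 → 13878921/330058
APPEND 22: p_5 = 22·13878921 + 814129 = 306150391, q_5 = 22·330058 + 19361 = 7280637 → 306150391/7280637
APPEND 28: p_6 = 28·306150391 + 13878921 = 8586089869, q_6 = 28·7280637 + 330058 = 204187894 → 8586089869/204187894
APPEND 24: p_7 = 24·8586089869 + 306150391 = 206372307247, q_7 = 24·204187894 + 7280637 = 4907790093 → 206372307247/4907790093
APPEND 21: p_8 = 21·206372307247 + 8586089869 = 4342404542056, q_8 = 21·4907790093 + 204187894 = 103267779847 → 4342404542056/103267779847
APPEND 33: p_9 = 33·4342404542056 + 206372307247 = 143505722195095, q_9 = 33·103267779847 + 4907790093 = 3412744525044 → 143505722195095/3412744525044
APPEND 28: p_10 = 28·143505722195095 + 4342404542056 = 4022502626004716, q_10 = 28·3412744525044 + 103267779847 = 95660114481079 → 4022502626004716/95660114481079
APPEND 10: p_11 = 10·4022502626004716 + 143505722195095 = 40368531982242255, q_11 = 10·95660114481079 + 3412744525044 = 960013889335834 → 40368531982242255/960013889335834
APPEND 23: p_12 = 23·40368531982242255 + 4022502626004716 = 932498738217576581, q_12 = 23·960013889335834 + 95660114481079 = 22175979569205261 → 932498738217576581/22175979569205261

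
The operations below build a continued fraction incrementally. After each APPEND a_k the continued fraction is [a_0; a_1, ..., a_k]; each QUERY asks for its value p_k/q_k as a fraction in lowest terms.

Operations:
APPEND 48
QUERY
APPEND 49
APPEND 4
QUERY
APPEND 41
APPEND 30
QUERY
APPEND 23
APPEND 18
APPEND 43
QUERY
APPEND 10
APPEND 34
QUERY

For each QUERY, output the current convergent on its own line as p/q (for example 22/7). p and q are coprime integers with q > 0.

48/1
9460/197
11715850/243977
209641222875/4365678686
71653206454231/1492143920508

APPEND 48: p_0 = 48·1 + 0 = 48, q_0 = 48·0 + 1 = 1 → 48/1
APPEND 49: p_1 = 49·48 + 1 = 2353, q_1 = 49·1 + 0 = 49 → 2353/49
APPEND 4: p_2 = 4·2353 + 48 = 9460, q_2 = 4·49 + 1 = 197 → 9460/197
APPEND 41: p_3 = 41·9460 + 2353 = 390213, q_3 = 41·197 + 49 = 8126 → 390213/8126
APPEND 30: p_4 = 30·390213 + 9460 = 11715850, q_4 = 30·8126 + 197 = 243977 → 11715850/243977
APPEND 23: p_5 = 23·11715850 + 390213 = 269854763, q_5 = 23·243977 + 8126 = 5619597 → 269854763/5619597
APPEND 18: p_6 = 18·269854763 + 11715850 = 4869101584, q_6 = 18·5619597 + 243977 = 101396723 → 4869101584/101396723
APPEND 43: p_7 = 43·4869101584 + 269854763 = 209641222875, q_7 = 43·101396723 + 5619597 = 4365678686 → 209641222875/4365678686
APPEND 10: p_8 = 10·209641222875 + 4869101584 = 2101281330334, q_8 = 10·4365678686 + 101396723 = 43758183583 → 2101281330334/43758183583
APPEND 34: p_9 = 34·2101281330334 + 209641222875 = 71653206454231, q_9 = 34·43758183583 + 4365678686 = 1492143920508 → 71653206454231/1492143920508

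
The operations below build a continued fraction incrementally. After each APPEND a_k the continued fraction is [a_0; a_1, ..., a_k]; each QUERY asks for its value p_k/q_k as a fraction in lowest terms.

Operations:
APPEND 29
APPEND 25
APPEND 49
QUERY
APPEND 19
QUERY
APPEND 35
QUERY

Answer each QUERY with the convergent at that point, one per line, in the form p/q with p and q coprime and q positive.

APPEND 29: p_0 = 29·1 + 0 = 29, q_0 = 29·0 + 1 = 1 → 29/1
APPEND 25: p_1 = 25·29 + 1 = 726, q_1 = 25·1 + 0 = 25 → 726/25
APPEND 49: p_2 = 49·726 + 29 = 35603, q_2 = 49·25 + 1 = 1226 → 35603/1226
APPEND 19: p_3 = 19·35603 + 726 = 677183, q_3 = 19·1226 + 25 = 23319 → 677183/23319
APPEND 35: p_4 = 35·677183 + 35603 = 23737008, q_4 = 35·23319 + 1226 = 817391 → 23737008/817391

35603/1226
677183/23319
23737008/817391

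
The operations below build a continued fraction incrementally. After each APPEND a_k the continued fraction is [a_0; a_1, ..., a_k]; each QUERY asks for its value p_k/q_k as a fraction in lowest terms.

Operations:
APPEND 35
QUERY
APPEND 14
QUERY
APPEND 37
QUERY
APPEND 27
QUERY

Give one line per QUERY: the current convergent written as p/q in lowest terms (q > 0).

APPEND 35: p_0 = 35·1 + 0 = 35, q_0 = 35·0 + 1 = 1 → 35/1
APPEND 14: p_1 = 14·35 + 1 = 491, q_1 = 14·1 + 0 = 14 → 491/14
APPEND 37: p_2 = 37·491 + 35 = 18202, q_2 = 37·14 + 1 = 519 → 18202/519
APPEND 27: p_3 = 27·18202 + 491 = 491945, q_3 = 27·519 + 14 = 14027 → 491945/14027

35/1
491/14
18202/519
491945/14027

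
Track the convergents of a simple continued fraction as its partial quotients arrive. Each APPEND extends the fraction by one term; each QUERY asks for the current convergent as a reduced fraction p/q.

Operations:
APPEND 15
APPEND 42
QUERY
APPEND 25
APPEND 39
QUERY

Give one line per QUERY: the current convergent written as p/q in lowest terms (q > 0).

631/42
616441/41031

APPEND 15: p_0 = 15·1 + 0 = 15, q_0 = 15·0 + 1 = 1 → 15/1
APPEND 42: p_1 = 42·15 + 1 = 631, q_1 = 42·1 + 0 = 42 → 631/42
APPEND 25: p_2 = 25·631 + 15 = 15790, q_2 = 25·42 + 1 = 1051 → 15790/1051
APPEND 39: p_3 = 39·15790 + 631 = 616441, q_3 = 39·1051 + 42 = 41031 → 616441/41031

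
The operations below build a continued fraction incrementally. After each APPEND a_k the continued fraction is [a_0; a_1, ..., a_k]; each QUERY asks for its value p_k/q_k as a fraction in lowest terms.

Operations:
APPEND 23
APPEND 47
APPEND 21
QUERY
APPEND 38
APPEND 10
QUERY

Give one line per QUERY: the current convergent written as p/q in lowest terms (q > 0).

APPEND 23: p_0 = 23·1 + 0 = 23, q_0 = 23·0 + 1 = 1 → 23/1
APPEND 47: p_1 = 47·23 + 1 = 1082, q_1 = 47·1 + 0 = 47 → 1082/47
APPEND 21: p_2 = 21·1082 + 23 = 22745, q_2 = 21·47 + 1 = 988 → 22745/988
APPEND 38: p_3 = 38·22745 + 1082 = 865392, q_3 = 38·988 + 47 = 37591 → 865392/37591
APPEND 10: p_4 = 10·865392 + 22745 = 8676665, q_4 = 10·37591 + 988 = 376898 → 8676665/376898

22745/988
8676665/376898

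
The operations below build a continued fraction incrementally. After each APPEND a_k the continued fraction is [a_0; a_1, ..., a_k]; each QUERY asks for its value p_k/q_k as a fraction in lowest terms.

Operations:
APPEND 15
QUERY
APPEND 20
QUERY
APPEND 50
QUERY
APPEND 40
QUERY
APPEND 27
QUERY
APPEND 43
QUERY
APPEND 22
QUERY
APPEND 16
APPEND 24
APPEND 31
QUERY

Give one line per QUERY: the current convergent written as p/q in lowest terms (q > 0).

15/1
301/20
15065/1001
602901/40060
16293392/1082621
701218757/46592763
15443106046/1026123407
185082968329711/12297912445492

APPEND 15: p_0 = 15·1 + 0 = 15, q_0 = 15·0 + 1 = 1 → 15/1
APPEND 20: p_1 = 20·15 + 1 = 301, q_1 = 20·1 + 0 = 20 → 301/20
APPEND 50: p_2 = 50·301 + 15 = 15065, q_2 = 50·20 + 1 = 1001 → 15065/1001
APPEND 40: p_3 = 40·15065 + 301 = 602901, q_3 = 40·1001 + 20 = 40060 → 602901/40060
APPEND 27: p_4 = 27·602901 + 15065 = 16293392, q_4 = 27·40060 + 1001 = 1082621 → 16293392/1082621
APPEND 43: p_5 = 43·16293392 + 602901 = 701218757, q_5 = 43·1082621 + 40060 = 46592763 → 701218757/46592763
APPEND 22: p_6 = 22·701218757 + 16293392 = 15443106046, q_6 = 22·46592763 + 1082621 = 1026123407 → 15443106046/1026123407
APPEND 16: p_7 = 16·15443106046 + 701218757 = 247790915493, q_7 = 16·1026123407 + 46592763 = 16464567275 → 247790915493/16464567275
APPEND 24: p_8 = 24·247790915493 + 15443106046 = 5962425077878, q_8 = 24·16464567275 + 1026123407 = 396175738007 → 5962425077878/396175738007
APPEND 31: p_9 = 31·5962425077878 + 247790915493 = 185082968329711, q_9 = 31·396175738007 + 16464567275 = 12297912445492 → 185082968329711/12297912445492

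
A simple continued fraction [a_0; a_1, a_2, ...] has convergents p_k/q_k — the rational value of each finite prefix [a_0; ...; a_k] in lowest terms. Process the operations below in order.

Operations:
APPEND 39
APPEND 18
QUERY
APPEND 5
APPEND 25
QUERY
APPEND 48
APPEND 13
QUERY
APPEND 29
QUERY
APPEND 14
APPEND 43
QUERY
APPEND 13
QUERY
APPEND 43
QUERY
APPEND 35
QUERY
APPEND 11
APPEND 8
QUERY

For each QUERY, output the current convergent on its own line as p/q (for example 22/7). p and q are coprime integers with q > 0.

703/18
89553/2293
56016827/1434308
1628790081/41705087
984569142404/25209842705
12822257929213/328313260691
552341660098563/14142680052418
19344780361378918/495322115095321
1726104185443512206/44196809683902913

APPEND 39: p_0 = 39·1 + 0 = 39, q_0 = 39·0 + 1 = 1 → 39/1
APPEND 18: p_1 = 18·39 + 1 = 703, q_1 = 18·1 + 0 = 18 → 703/18
APPEND 5: p_2 = 5·703 + 39 = 3554, q_2 = 5·18 + 1 = 91 → 3554/91
APPEND 25: p_3 = 25·3554 + 703 = 89553, q_3 = 25·91 + 18 = 2293 → 89553/2293
APPEND 48: p_4 = 48·89553 + 3554 = 4302098, q_4 = 48·2293 + 91 = 110155 → 4302098/110155
APPEND 13: p_5 = 13·4302098 + 89553 = 56016827, q_5 = 13·110155 + 2293 = 1434308 → 56016827/1434308
APPEND 29: p_6 = 29·56016827 + 4302098 = 1628790081, q_6 = 29·1434308 + 110155 = 41705087 → 1628790081/41705087
APPEND 14: p_7 = 14·1628790081 + 56016827 = 22859077961, q_7 = 14·41705087 + 1434308 = 585305526 → 22859077961/585305526
APPEND 43: p_8 = 43·22859077961 + 1628790081 = 984569142404, q_8 = 43·585305526 + 41705087 = 25209842705 → 984569142404/25209842705
APPEND 13: p_9 = 13·984569142404 + 22859077961 = 12822257929213, q_9 = 13·25209842705 + 585305526 = 328313260691 → 12822257929213/328313260691
APPEND 43: p_10 = 43·12822257929213 + 984569142404 = 552341660098563, q_10 = 43·328313260691 + 25209842705 = 14142680052418 → 552341660098563/14142680052418
APPEND 35: p_11 = 35·552341660098563 + 12822257929213 = 19344780361378918, q_11 = 35·14142680052418 + 328313260691 = 495322115095321 → 19344780361378918/495322115095321
APPEND 11: p_12 = 11·19344780361378918 + 552341660098563 = 213344925635266661, q_12 = 11·495322115095321 + 14142680052418 = 5462685946100949 → 213344925635266661/5462685946100949
APPEND 8: p_13 = 8·213344925635266661 + 19344780361378918 = 1726104185443512206, q_13 = 8·5462685946100949 + 495322115095321 = 44196809683902913 → 1726104185443512206/44196809683902913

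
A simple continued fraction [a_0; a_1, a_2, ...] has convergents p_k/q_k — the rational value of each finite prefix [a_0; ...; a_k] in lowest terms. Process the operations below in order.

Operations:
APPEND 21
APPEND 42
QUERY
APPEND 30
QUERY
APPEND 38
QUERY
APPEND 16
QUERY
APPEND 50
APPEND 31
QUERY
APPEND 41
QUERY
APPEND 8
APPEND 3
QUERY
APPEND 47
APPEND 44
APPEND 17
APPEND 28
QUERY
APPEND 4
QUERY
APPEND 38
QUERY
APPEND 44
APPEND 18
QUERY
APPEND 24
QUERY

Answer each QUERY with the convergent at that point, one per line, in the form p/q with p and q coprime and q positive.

APPEND 21: p_0 = 21·1 + 0 = 21, q_0 = 21·0 + 1 = 1 → 21/1
APPEND 42: p_1 = 42·21 + 1 = 883, q_1 = 42·1 + 0 = 42 → 883/42
APPEND 30: p_2 = 30·883 + 21 = 26511, q_2 = 30·42 + 1 = 1261 → 26511/1261
APPEND 38: p_3 = 38·26511 + 883 = 1008301, q_3 = 38·1261 + 42 = 47960 → 1008301/47960
APPEND 16: p_4 = 16·1008301 + 26511 = 16159327, q_4 = 16·47960 + 1261 = 768621 → 16159327/768621
APPEND 50: p_5 = 50·16159327 + 1008301 = 808974651, q_5 = 50·768621 + 47960 = 38479010 → 808974651/38479010
APPEND 31: p_6 = 31·808974651 + 16159327 = 25094373508, q_6 = 31·38479010 + 768621 = 1193617931 → 25094373508/1193617931
APPEND 41: p_7 = 41·25094373508 + 808974651 = 1029678288479, q_7 = 41·1193617931 + 38479010 = 48976814181 → 1029678288479/48976814181
APPEND 8: p_8 = 8·1029678288479 + 25094373508 = 8262520681340, q_8 = 8·48976814181 + 1193617931 = 393008131379 → 8262520681340/393008131379
APPEND 3: p_9 = 3·8262520681340 + 1029678288479 = 25817240332499, q_9 = 3·393008131379 + 48976814181 = 1228001208318 → 25817240332499/1228001208318
APPEND 47: p_10 = 47·25817240332499 + 8262520681340 = 1221672816308793, q_10 = 47·1228001208318 + 393008131379 = 58109064922325 → 1221672816308793/58109064922325
APPEND 44: p_11 = 44·1221672816308793 + 25817240332499 = 53779421157919391, q_11 = 44·58109064922325 + 1228001208318 = 2558026857790618 → 53779421157919391/2558026857790618
APPEND 17: p_12 = 17·53779421157919391 + 1221672816308793 = 915471832500938440, q_12 = 17·2558026857790618 + 58109064922325 = 43544565647362831 → 915471832500938440/43544565647362831
APPEND 28: p_13 = 28·915471832500938440 + 53779421157919391 = 25686990731184195711, q_13 = 28·43544565647362831 + 2558026857790618 = 1221805864983949886 → 25686990731184195711/1221805864983949886
APPEND 4: p_14 = 4·25686990731184195711 + 915471832500938440 = 103663434757237721284, q_14 = 4·1221805864983949886 + 43544565647362831 = 4930768025583162375 → 103663434757237721284/4930768025583162375
APPEND 38: p_15 = 38·103663434757237721284 + 25686990731184195711 = 3964897511506217604503, q_15 = 38·4930768025583162375 + 1221805864983949886 = 188590990837144120136 → 3964897511506217604503/188590990837144120136
APPEND 44: p_16 = 44·3964897511506217604503 + 103663434757237721284 = 174559153941030812319416, q_16 = 44·188590990837144120136 + 4930768025583162375 = 8302934364859924448359 → 174559153941030812319416/8302934364859924448359
APPEND 18: p_17 = 18·174559153941030812319416 + 3964897511506217604503 = 3146029668450060839353991, q_17 = 18·8302934364859924448359 + 188590990837144120136 = 149641409558315784190598 → 3146029668450060839353991/149641409558315784190598
APPEND 24: p_18 = 24·3146029668450060839353991 + 174559153941030812319416 = 75679271196742490956815200, q_18 = 24·149641409558315784190598 + 8302934364859924448359 = 3599696763764438745022711 → 75679271196742490956815200/3599696763764438745022711

883/42
26511/1261
1008301/47960
16159327/768621
25094373508/1193617931
1029678288479/48976814181
25817240332499/1228001208318
25686990731184195711/1221805864983949886
103663434757237721284/4930768025583162375
3964897511506217604503/188590990837144120136
3146029668450060839353991/149641409558315784190598
75679271196742490956815200/3599696763764438745022711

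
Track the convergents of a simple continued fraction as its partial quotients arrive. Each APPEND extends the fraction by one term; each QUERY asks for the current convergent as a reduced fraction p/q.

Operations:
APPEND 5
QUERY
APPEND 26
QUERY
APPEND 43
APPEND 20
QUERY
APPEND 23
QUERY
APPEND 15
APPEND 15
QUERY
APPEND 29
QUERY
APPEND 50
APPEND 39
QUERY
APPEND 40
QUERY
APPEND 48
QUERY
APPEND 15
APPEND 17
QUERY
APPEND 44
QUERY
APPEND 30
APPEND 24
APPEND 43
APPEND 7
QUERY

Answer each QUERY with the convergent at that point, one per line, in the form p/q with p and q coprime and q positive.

APPEND 5: p_0 = 5·1 + 0 = 5, q_0 = 5·0 + 1 = 1 → 5/1
APPEND 26: p_1 = 26·5 + 1 = 131, q_1 = 26·1 + 0 = 26 → 131/26
APPEND 43: p_2 = 43·131 + 5 = 5638, q_2 = 43·26 + 1 = 1119 → 5638/1119
APPEND 20: p_3 = 20·5638 + 131 = 112891, q_3 = 20·1119 + 26 = 22406 → 112891/22406
APPEND 23: p_4 = 23·112891 + 5638 = 2602131, q_4 = 23·22406 + 1119 = 516457 → 2602131/516457
APPEND 15: p_5 = 15·2602131 + 112891 = 39144856, q_5 = 15·516457 + 22406 = 7769261 → 39144856/7769261
APPEND 15: p_6 = 15·39144856 + 2602131 = 589774971, q_6 = 15·7769261 + 516457 = 117055372 → 589774971/117055372
APPEND 29: p_7 = 29·589774971 + 39144856 = 17142619015, q_7 = 29·117055372 + 7769261 = 3402375049 → 17142619015/3402375049
APPEND 50: p_8 = 50·17142619015 + 589774971 = 857720725721, q_8 = 50·3402375049 + 117055372 = 170235807822 → 857720725721/170235807822
APPEND 39: p_9 = 39·857720725721 + 17142619015 = 33468250922134, q_9 = 39·170235807822 + 3402375049 = 6642598880107 → 33468250922134/6642598880107
APPEND 40: p_10 = 40·33468250922134 + 857720725721 = 1339587757611081, q_10 = 40·6642598880107 + 170235807822 = 265874191012102 → 1339587757611081/265874191012102
APPEND 48: p_11 = 48·1339587757611081 + 33468250922134 = 64333680616254022, q_11 = 48·265874191012102 + 6642598880107 = 12768603767461003 → 64333680616254022/12768603767461003
APPEND 15: p_12 = 15·64333680616254022 + 1339587757611081 = 966344797001421411, q_12 = 15·12768603767461003 + 265874191012102 = 191794930702927147 → 966344797001421411/191794930702927147
APPEND 17: p_13 = 17·966344797001421411 + 64333680616254022 = 16492195229640418009, q_13 = 17·191794930702927147 + 12768603767461003 = 3273282425717222502 → 16492195229640418009/3273282425717222502
APPEND 44: p_14 = 44·16492195229640418009 + 966344797001421411 = 726622934901179813807, q_14 = 44·3273282425717222502 + 191794930702927147 = 144216221662260717235 → 726622934901179813807/144216221662260717235
APPEND 30: p_15 = 30·726622934901179813807 + 16492195229640418009 = 21815180242265034832219, q_15 = 30·144216221662260717235 + 3273282425717222502 = 4329759932293538739552 → 21815180242265034832219/4329759932293538739552
APPEND 24: p_16 = 24·21815180242265034832219 + 726622934901179813807 = 524290948749262015787063, q_16 = 24·4329759932293538739552 + 144216221662260717235 = 104058454596707190466483 → 524290948749262015787063/104058454596707190466483
APPEND 43: p_17 = 43·524290948749262015787063 + 21815180242265034832219 = 22566325976460531713675928, q_17 = 43·104058454596707190466483 + 4329759932293538739552 = 4478843307590702728798321 → 22566325976460531713675928/4478843307590702728798321
APPEND 7: p_18 = 7·22566325976460531713675928 + 524290948749262015787063 = 158488572783972984011518559, q_18 = 7·4478843307590702728798321 + 104058454596707190466483 = 31455961607731626292054730 → 158488572783972984011518559/31455961607731626292054730

5/1
131/26
112891/22406
2602131/516457
589774971/117055372
17142619015/3402375049
33468250922134/6642598880107
1339587757611081/265874191012102
64333680616254022/12768603767461003
16492195229640418009/3273282425717222502
726622934901179813807/144216221662260717235
158488572783972984011518559/31455961607731626292054730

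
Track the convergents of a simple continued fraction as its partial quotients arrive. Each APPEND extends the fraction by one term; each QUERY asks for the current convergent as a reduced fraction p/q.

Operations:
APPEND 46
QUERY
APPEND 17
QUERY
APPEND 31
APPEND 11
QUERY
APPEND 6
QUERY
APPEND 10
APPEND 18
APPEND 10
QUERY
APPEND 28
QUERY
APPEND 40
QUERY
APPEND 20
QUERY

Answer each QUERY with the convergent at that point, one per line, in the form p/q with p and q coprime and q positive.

APPEND 46: p_0 = 46·1 + 0 = 46, q_0 = 46·0 + 1 = 1 → 46/1
APPEND 17: p_1 = 17·46 + 1 = 783, q_1 = 17·1 + 0 = 17 → 783/17
APPEND 31: p_2 = 31·783 + 46 = 24319, q_2 = 31·17 + 1 = 528 → 24319/528
APPEND 11: p_3 = 11·24319 + 783 = 268292, q_3 = 11·528 + 17 = 5825 → 268292/5825
APPEND 6: p_4 = 6·268292 + 24319 = 1634071, q_4 = 6·5825 + 528 = 35478 → 1634071/35478
APPEND 10: p_5 = 10·1634071 + 268292 = 16609002, q_5 = 10·35478 + 5825 = 360605 → 16609002/360605
APPEND 18: p_6 = 18·16609002 + 1634071 = 300596107, q_6 = 18·360605 + 35478 = 6526368 → 300596107/6526368
APPEND 10: p_7 = 10·300596107 + 16609002 = 3022570072, q_7 = 10·6526368 + 360605 = 65624285 → 3022570072/65624285
APPEND 28: p_8 = 28·3022570072 + 300596107 = 84932558123, q_8 = 28·65624285 + 6526368 = 1844006348 → 84932558123/1844006348
APPEND 40: p_9 = 40·84932558123 + 3022570072 = 3400324894992, q_9 = 40·1844006348 + 65624285 = 73825878205 → 3400324894992/73825878205
APPEND 20: p_10 = 20·3400324894992 + 84932558123 = 68091430457963, q_10 = 20·73825878205 + 1844006348 = 1478361570448 → 68091430457963/1478361570448

46/1
783/17
268292/5825
1634071/35478
3022570072/65624285
84932558123/1844006348
3400324894992/73825878205
68091430457963/1478361570448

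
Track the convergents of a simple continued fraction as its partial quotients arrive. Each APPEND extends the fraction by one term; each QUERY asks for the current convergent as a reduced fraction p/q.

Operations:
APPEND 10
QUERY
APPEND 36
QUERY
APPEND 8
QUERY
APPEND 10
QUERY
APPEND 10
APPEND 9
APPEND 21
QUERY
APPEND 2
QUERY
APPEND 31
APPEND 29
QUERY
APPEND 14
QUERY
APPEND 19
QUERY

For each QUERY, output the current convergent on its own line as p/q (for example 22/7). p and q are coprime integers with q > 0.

10/1
361/36
2898/289
29341/2926
56914681/5675756
116525475/11620379
106523453249/10622938024
1494997549892/149087039841
28511476901197/2843276695003

APPEND 10: p_0 = 10·1 + 0 = 10, q_0 = 10·0 + 1 = 1 → 10/1
APPEND 36: p_1 = 36·10 + 1 = 361, q_1 = 36·1 + 0 = 36 → 361/36
APPEND 8: p_2 = 8·361 + 10 = 2898, q_2 = 8·36 + 1 = 289 → 2898/289
APPEND 10: p_3 = 10·2898 + 361 = 29341, q_3 = 10·289 + 36 = 2926 → 29341/2926
APPEND 10: p_4 = 10·29341 + 2898 = 296308, q_4 = 10·2926 + 289 = 29549 → 296308/29549
APPEND 9: p_5 = 9·296308 + 29341 = 2696113, q_5 = 9·29549 + 2926 = 268867 → 2696113/268867
APPEND 21: p_6 = 21·2696113 + 296308 = 56914681, q_6 = 21·268867 + 29549 = 5675756 → 56914681/5675756
APPEND 2: p_7 = 2·56914681 + 2696113 = 116525475, q_7 = 2·5675756 + 268867 = 11620379 → 116525475/11620379
APPEND 31: p_8 = 31·116525475 + 56914681 = 3669204406, q_8 = 31·11620379 + 5675756 = 365907505 → 3669204406/365907505
APPEND 29: p_9 = 29·3669204406 + 116525475 = 106523453249, q_9 = 29·365907505 + 11620379 = 10622938024 → 106523453249/10622938024
APPEND 14: p_10 = 14·106523453249 + 3669204406 = 1494997549892, q_10 = 14·10622938024 + 365907505 = 149087039841 → 1494997549892/149087039841
APPEND 19: p_11 = 19·1494997549892 + 106523453249 = 28511476901197, q_11 = 19·149087039841 + 10622938024 = 2843276695003 → 28511476901197/2843276695003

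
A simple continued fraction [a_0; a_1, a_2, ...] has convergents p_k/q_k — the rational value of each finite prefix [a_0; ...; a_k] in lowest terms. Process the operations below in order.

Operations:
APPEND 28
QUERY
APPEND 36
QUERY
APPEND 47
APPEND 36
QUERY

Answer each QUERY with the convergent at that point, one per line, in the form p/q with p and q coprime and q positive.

28/1
1009/36
1709245/60984

APPEND 28: p_0 = 28·1 + 0 = 28, q_0 = 28·0 + 1 = 1 → 28/1
APPEND 36: p_1 = 36·28 + 1 = 1009, q_1 = 36·1 + 0 = 36 → 1009/36
APPEND 47: p_2 = 47·1009 + 28 = 47451, q_2 = 47·36 + 1 = 1693 → 47451/1693
APPEND 36: p_3 = 36·47451 + 1009 = 1709245, q_3 = 36·1693 + 36 = 60984 → 1709245/60984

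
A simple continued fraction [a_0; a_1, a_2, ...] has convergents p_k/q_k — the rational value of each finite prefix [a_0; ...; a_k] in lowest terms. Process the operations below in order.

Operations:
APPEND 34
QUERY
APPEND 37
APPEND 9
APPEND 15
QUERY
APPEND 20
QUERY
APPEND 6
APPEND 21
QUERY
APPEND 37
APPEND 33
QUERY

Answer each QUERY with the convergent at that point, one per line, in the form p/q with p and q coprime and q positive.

APPEND 34: p_0 = 34·1 + 0 = 34, q_0 = 34·0 + 1 = 1 → 34/1
APPEND 37: p_1 = 37·34 + 1 = 1259, q_1 = 37·1 + 0 = 37 → 1259/37
APPEND 9: p_2 = 9·1259 + 34 = 11365, q_2 = 9·37 + 1 = 334 → 11365/334
APPEND 15: p_3 = 15·11365 + 1259 = 171734, q_3 = 15·334 + 37 = 5047 → 171734/5047
APPEND 20: p_4 = 20·171734 + 11365 = 3446045, q_4 = 20·5047 + 334 = 101274 → 3446045/101274
APPEND 6: p_5 = 6·3446045 + 171734 = 20848004, q_5 = 6·101274 + 5047 = 612691 → 20848004/612691
APPEND 21: p_6 = 21·20848004 + 3446045 = 441254129, q_6 = 21·612691 + 101274 = 12967785 → 441254129/12967785
APPEND 37: p_7 = 37·441254129 + 20848004 = 16347250777, q_7 = 37·12967785 + 612691 = 480420736 → 16347250777/480420736
APPEND 33: p_8 = 33·16347250777 + 441254129 = 539900529770, q_8 = 33·480420736 + 12967785 = 15866852073 → 539900529770/15866852073

34/1
171734/5047
3446045/101274
441254129/12967785
539900529770/15866852073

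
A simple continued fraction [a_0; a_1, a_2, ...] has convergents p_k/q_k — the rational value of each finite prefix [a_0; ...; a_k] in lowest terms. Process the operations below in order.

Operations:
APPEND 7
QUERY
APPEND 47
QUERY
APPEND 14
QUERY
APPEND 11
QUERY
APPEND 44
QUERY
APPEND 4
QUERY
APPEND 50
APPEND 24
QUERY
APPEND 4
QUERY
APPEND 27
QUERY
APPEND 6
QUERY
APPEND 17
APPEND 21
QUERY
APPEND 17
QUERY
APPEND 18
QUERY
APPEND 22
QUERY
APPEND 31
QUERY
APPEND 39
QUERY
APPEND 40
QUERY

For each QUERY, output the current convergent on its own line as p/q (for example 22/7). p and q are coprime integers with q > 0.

APPEND 7: p_0 = 7·1 + 0 = 7, q_0 = 7·0 + 1 = 1 → 7/1
APPEND 47: p_1 = 47·7 + 1 = 330, q_1 = 47·1 + 0 = 47 → 330/47
APPEND 14: p_2 = 14·330 + 7 = 4627, q_2 = 14·47 + 1 = 659 → 4627/659
APPEND 11: p_3 = 11·4627 + 330 = 51227, q_3 = 11·659 + 47 = 7296 → 51227/7296
APPEND 44: p_4 = 44·51227 + 4627 = 2258615, q_4 = 44·7296 + 659 = 321683 → 2258615/321683
APPEND 4: p_5 = 4·2258615 + 51227 = 9085687, q_5 = 4·321683 + 7296 = 1294028 → 9085687/1294028
APPEND 50: p_6 = 50·9085687 + 2258615 = 456542965, q_6 = 50·1294028 + 321683 = 65023083 → 456542965/65023083
APPEND 24: p_7 = 24·456542965 + 9085687 = 10966116847, q_7 = 24·65023083 + 1294028 = 1561848020 → 10966116847/1561848020
APPEND 4: p_8 = 4·10966116847 + 456542965 = 44321010353, q_8 = 4·1561848020 + 65023083 = 6312415163 → 44321010353/6312415163
APPEND 27: p_9 = 27·44321010353 + 10966116847 = 1207633396378, q_9 = 27·6312415163 + 1561848020 = 171997057421 → 1207633396378/171997057421
APPEND 6: p_10 = 6·1207633396378 + 44321010353 = 7290121388621, q_10 = 6·171997057421 + 6312415163 = 1038294759689 → 7290121388621/1038294759689
APPEND 17: p_11 = 17·7290121388621 + 1207633396378 = 125139697002935, q_11 = 17·1038294759689 + 171997057421 = 17823007972134 → 125139697002935/17823007972134
APPEND 21: p_12 = 21·125139697002935 + 7290121388621 = 2635223758450256, q_12 = 21·17823007972134 + 1038294759689 = 375321462174503 → 2635223758450256/375321462174503
APPEND 17: p_13 = 17·2635223758450256 + 125139697002935 = 44923943590657287, q_13 = 17·375321462174503 + 17823007972134 = 6398287864938685 → 44923943590657287/6398287864938685
APPEND 18: p_14 = 18·44923943590657287 + 2635223758450256 = 811266208390281422, q_14 = 18·6398287864938685 + 375321462174503 = 115544503031070833 → 811266208390281422/115544503031070833
APPEND 22: p_15 = 22·811266208390281422 + 44923943590657287 = 17892780528176848571, q_15 = 22·115544503031070833 + 6398287864938685 = 2548377354548497011 → 17892780528176848571/2548377354548497011
APPEND 31: p_16 = 31·17892780528176848571 + 811266208390281422 = 555487462581872587123, q_16 = 31·2548377354548497011 + 115544503031070833 = 79115242494034478174 → 555487462581872587123/79115242494034478174
APPEND 39: p_17 = 39·555487462581872587123 + 17892780528176848571 = 21681903821221207746368, q_17 = 39·79115242494034478174 + 2548377354548497011 = 3088042834621893145797 → 21681903821221207746368/3088042834621893145797
APPEND 40: p_18 = 40·21681903821221207746368 + 555487462581872587123 = 867831640311430182441843, q_18 = 40·3088042834621893145797 + 79115242494034478174 = 123600828627369760310054 → 867831640311430182441843/123600828627369760310054

7/1
330/47
4627/659
51227/7296
2258615/321683
9085687/1294028
10966116847/1561848020
44321010353/6312415163
1207633396378/171997057421
7290121388621/1038294759689
2635223758450256/375321462174503
44923943590657287/6398287864938685
811266208390281422/115544503031070833
17892780528176848571/2548377354548497011
555487462581872587123/79115242494034478174
21681903821221207746368/3088042834621893145797
867831640311430182441843/123600828627369760310054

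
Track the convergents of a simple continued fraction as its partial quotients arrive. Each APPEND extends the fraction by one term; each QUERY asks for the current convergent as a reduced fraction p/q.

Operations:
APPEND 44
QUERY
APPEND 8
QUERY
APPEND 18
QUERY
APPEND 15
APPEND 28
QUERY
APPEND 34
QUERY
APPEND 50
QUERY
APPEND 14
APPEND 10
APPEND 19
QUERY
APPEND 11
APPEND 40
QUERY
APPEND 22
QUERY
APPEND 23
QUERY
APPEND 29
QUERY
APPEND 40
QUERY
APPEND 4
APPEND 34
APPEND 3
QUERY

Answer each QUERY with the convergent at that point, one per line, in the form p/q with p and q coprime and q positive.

44/1
353/8
6398/145
2703442/61269
92013351/2085329
4603370992/104327719
12414452631497/281352845106
5500773428225457/124665847158506
121154224395349903/2745758249844967
2792047934521273226/63277105593592747
81090544325512273457/1837781820464034630
3246413820955012211506/73574549924154977947
1355614061761857831941061/30722729746032111414895

APPEND 44: p_0 = 44·1 + 0 = 44, q_0 = 44·0 + 1 = 1 → 44/1
APPEND 8: p_1 = 8·44 + 1 = 353, q_1 = 8·1 + 0 = 8 → 353/8
APPEND 18: p_2 = 18·353 + 44 = 6398, q_2 = 18·8 + 1 = 145 → 6398/145
APPEND 15: p_3 = 15·6398 + 353 = 96323, q_3 = 15·145 + 8 = 2183 → 96323/2183
APPEND 28: p_4 = 28·96323 + 6398 = 2703442, q_4 = 28·2183 + 145 = 61269 → 2703442/61269
APPEND 34: p_5 = 34·2703442 + 96323 = 92013351, q_5 = 34·61269 + 2183 = 2085329 → 92013351/2085329
APPEND 50: p_6 = 50·92013351 + 2703442 = 4603370992, q_6 = 50·2085329 + 61269 = 104327719 → 4603370992/104327719
APPEND 14: p_7 = 14·4603370992 + 92013351 = 64539207239, q_7 = 14·104327719 + 2085329 = 1462673395 → 64539207239/1462673395
APPEND 10: p_8 = 10·64539207239 + 4603370992 = 649995443382, q_8 = 10·1462673395 + 104327719 = 14731061669 → 649995443382/14731061669
APPEND 19: p_9 = 19·649995443382 + 64539207239 = 12414452631497, q_9 = 19·14731061669 + 1462673395 = 281352845106 → 12414452631497/281352845106
APPEND 11: p_10 = 11·12414452631497 + 649995443382 = 137208974389849, q_10 = 11·281352845106 + 14731061669 = 3109612357835 → 137208974389849/3109612357835
APPEND 40: p_11 = 40·137208974389849 + 12414452631497 = 5500773428225457, q_11 = 40·3109612357835 + 281352845106 = 124665847158506 → 5500773428225457/124665847158506
APPEND 22: p_12 = 22·5500773428225457 + 137208974389849 = 121154224395349903, q_12 = 22·124665847158506 + 3109612357835 = 2745758249844967 → 121154224395349903/2745758249844967
APPEND 23: p_13 = 23·121154224395349903 + 5500773428225457 = 2792047934521273226, q_13 = 23·2745758249844967 + 124665847158506 = 63277105593592747 → 2792047934521273226/63277105593592747
APPEND 29: p_14 = 29·2792047934521273226 + 121154224395349903 = 81090544325512273457, q_14 = 29·63277105593592747 + 2745758249844967 = 1837781820464034630 → 81090544325512273457/1837781820464034630
APPEND 40: p_15 = 40·81090544325512273457 + 2792047934521273226 = 3246413820955012211506, q_15 = 40·1837781820464034630 + 63277105593592747 = 73574549924154977947 → 3246413820955012211506/73574549924154977947
APPEND 4: p_16 = 4·3246413820955012211506 + 81090544325512273457 = 13066745828145561119481, q_16 = 4·73574549924154977947 + 1837781820464034630 = 296135981517083946418 → 13066745828145561119481/296135981517083946418
APPEND 34: p_17 = 34·13066745828145561119481 + 3246413820955012211506 = 447515771977904090273860, q_17 = 34·296135981517083946418 + 73574549924154977947 = 10142197921505009156159 → 447515771977904090273860/10142197921505009156159
APPEND 3: p_18 = 3·447515771977904090273860 + 13066745828145561119481 = 1355614061761857831941061, q_18 = 3·10142197921505009156159 + 296135981517083946418 = 30722729746032111414895 → 1355614061761857831941061/30722729746032111414895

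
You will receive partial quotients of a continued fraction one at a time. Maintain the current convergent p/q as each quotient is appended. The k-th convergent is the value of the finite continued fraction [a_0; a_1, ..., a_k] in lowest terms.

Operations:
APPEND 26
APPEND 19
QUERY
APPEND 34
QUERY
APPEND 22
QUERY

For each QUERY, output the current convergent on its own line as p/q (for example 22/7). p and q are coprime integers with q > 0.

495/19
16856/647
371327/14253

APPEND 26: p_0 = 26·1 + 0 = 26, q_0 = 26·0 + 1 = 1 → 26/1
APPEND 19: p_1 = 19·26 + 1 = 495, q_1 = 19·1 + 0 = 19 → 495/19
APPEND 34: p_2 = 34·495 + 26 = 16856, q_2 = 34·19 + 1 = 647 → 16856/647
APPEND 22: p_3 = 22·16856 + 495 = 371327, q_3 = 22·647 + 19 = 14253 → 371327/14253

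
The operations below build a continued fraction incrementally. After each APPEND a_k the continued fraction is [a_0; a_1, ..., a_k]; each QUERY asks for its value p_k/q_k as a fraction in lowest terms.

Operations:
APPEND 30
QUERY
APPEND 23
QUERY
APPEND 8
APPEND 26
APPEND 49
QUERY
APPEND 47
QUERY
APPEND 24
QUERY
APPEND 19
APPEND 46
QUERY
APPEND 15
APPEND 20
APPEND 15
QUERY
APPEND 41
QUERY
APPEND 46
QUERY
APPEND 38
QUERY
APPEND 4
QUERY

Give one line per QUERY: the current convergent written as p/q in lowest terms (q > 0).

30/1
691/23
7120309/237002
334799722/11143927
8042313637/267691250
7052425219587/234742464392
31993581011135435/1064917644276537
1313862664222825022/43732382842673549
60469676135261086447/2012754528407259791
2299161555804144110008/76528404462318545607
9257115899351837526479/308126372377681442219

APPEND 30: p_0 = 30·1 + 0 = 30, q_0 = 30·0 + 1 = 1 → 30/1
APPEND 23: p_1 = 23·30 + 1 = 691, q_1 = 23·1 + 0 = 23 → 691/23
APPEND 8: p_2 = 8·691 + 30 = 5558, q_2 = 8·23 + 1 = 185 → 5558/185
APPEND 26: p_3 = 26·5558 + 691 = 145199, q_3 = 26·185 + 23 = 4833 → 145199/4833
APPEND 49: p_4 = 49·145199 + 5558 = 7120309, q_4 = 49·4833 + 185 = 237002 → 7120309/237002
APPEND 47: p_5 = 47·7120309 + 145199 = 334799722, q_5 = 47·237002 + 4833 = 11143927 → 334799722/11143927
APPEND 24: p_6 = 24·334799722 + 7120309 = 8042313637, q_6 = 24·11143927 + 237002 = 267691250 → 8042313637/267691250
APPEND 19: p_7 = 19·8042313637 + 334799722 = 153138758825, q_7 = 19·267691250 + 11143927 = 5097277677 → 153138758825/5097277677
APPEND 46: p_8 = 46·153138758825 + 8042313637 = 7052425219587, q_8 = 46·5097277677 + 267691250 = 234742464392 → 7052425219587/234742464392
APPEND 15: p_9 = 15·7052425219587 + 153138758825 = 105939517052630, q_9 = 15·234742464392 + 5097277677 = 3526234243557 → 105939517052630/3526234243557
APPEND 20: p_10 = 20·105939517052630 + 7052425219587 = 2125842766272187, q_10 = 20·3526234243557 + 234742464392 = 70759427335532 → 2125842766272187/70759427335532
APPEND 15: p_11 = 15·2125842766272187 + 105939517052630 = 31993581011135435, q_11 = 15·70759427335532 + 3526234243557 = 1064917644276537 → 31993581011135435/1064917644276537
APPEND 41: p_12 = 41·31993581011135435 + 2125842766272187 = 1313862664222825022, q_12 = 41·1064917644276537 + 70759427335532 = 43732382842673549 → 1313862664222825022/43732382842673549
APPEND 46: p_13 = 46·1313862664222825022 + 31993581011135435 = 60469676135261086447, q_13 = 46·43732382842673549 + 1064917644276537 = 2012754528407259791 → 60469676135261086447/2012754528407259791
APPEND 38: p_14 = 38·60469676135261086447 + 1313862664222825022 = 2299161555804144110008, q_14 = 38·2012754528407259791 + 43732382842673549 = 76528404462318545607 → 2299161555804144110008/76528404462318545607
APPEND 4: p_15 = 4·2299161555804144110008 + 60469676135261086447 = 9257115899351837526479, q_15 = 4·76528404462318545607 + 2012754528407259791 = 308126372377681442219 → 9257115899351837526479/308126372377681442219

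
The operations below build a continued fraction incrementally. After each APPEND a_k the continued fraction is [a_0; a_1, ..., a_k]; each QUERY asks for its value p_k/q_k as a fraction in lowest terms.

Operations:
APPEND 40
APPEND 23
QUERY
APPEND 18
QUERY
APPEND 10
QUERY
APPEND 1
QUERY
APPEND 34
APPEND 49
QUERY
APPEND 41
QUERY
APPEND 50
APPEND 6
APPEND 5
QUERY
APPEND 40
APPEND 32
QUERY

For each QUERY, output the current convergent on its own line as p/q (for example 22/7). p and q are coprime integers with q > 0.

921/23
16618/415
167101/4173
183719/4588
314447522/7852673
12898761949/322119758
20067322703877/501139656553
25830541632683429/645064065266665

APPEND 40: p_0 = 40·1 + 0 = 40, q_0 = 40·0 + 1 = 1 → 40/1
APPEND 23: p_1 = 23·40 + 1 = 921, q_1 = 23·1 + 0 = 23 → 921/23
APPEND 18: p_2 = 18·921 + 40 = 16618, q_2 = 18·23 + 1 = 415 → 16618/415
APPEND 10: p_3 = 10·16618 + 921 = 167101, q_3 = 10·415 + 23 = 4173 → 167101/4173
APPEND 1: p_4 = 1·167101 + 16618 = 183719, q_4 = 1·4173 + 415 = 4588 → 183719/4588
APPEND 34: p_5 = 34·183719 + 167101 = 6413547, q_5 = 34·4588 + 4173 = 160165 → 6413547/160165
APPEND 49: p_6 = 49·6413547 + 183719 = 314447522, q_6 = 49·160165 + 4588 = 7852673 → 314447522/7852673
APPEND 41: p_7 = 41·314447522 + 6413547 = 12898761949, q_7 = 41·7852673 + 160165 = 322119758 → 12898761949/322119758
APPEND 50: p_8 = 50·12898761949 + 314447522 = 645252544972, q_8 = 50·322119758 + 7852673 = 16113840573 → 645252544972/16113840573
APPEND 6: p_9 = 6·645252544972 + 12898761949 = 3884414031781, q_9 = 6·16113840573 + 322119758 = 97005163196 → 3884414031781/97005163196
APPEND 5: p_10 = 5·3884414031781 + 645252544972 = 20067322703877, q_10 = 5·97005163196 + 16113840573 = 501139656553 → 20067322703877/501139656553
APPEND 40: p_11 = 40·20067322703877 + 3884414031781 = 806577322186861, q_11 = 40·501139656553 + 97005163196 = 20142591425316 → 806577322186861/20142591425316
APPEND 32: p_12 = 32·806577322186861 + 20067322703877 = 25830541632683429, q_12 = 32·20142591425316 + 501139656553 = 645064065266665 → 25830541632683429/645064065266665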